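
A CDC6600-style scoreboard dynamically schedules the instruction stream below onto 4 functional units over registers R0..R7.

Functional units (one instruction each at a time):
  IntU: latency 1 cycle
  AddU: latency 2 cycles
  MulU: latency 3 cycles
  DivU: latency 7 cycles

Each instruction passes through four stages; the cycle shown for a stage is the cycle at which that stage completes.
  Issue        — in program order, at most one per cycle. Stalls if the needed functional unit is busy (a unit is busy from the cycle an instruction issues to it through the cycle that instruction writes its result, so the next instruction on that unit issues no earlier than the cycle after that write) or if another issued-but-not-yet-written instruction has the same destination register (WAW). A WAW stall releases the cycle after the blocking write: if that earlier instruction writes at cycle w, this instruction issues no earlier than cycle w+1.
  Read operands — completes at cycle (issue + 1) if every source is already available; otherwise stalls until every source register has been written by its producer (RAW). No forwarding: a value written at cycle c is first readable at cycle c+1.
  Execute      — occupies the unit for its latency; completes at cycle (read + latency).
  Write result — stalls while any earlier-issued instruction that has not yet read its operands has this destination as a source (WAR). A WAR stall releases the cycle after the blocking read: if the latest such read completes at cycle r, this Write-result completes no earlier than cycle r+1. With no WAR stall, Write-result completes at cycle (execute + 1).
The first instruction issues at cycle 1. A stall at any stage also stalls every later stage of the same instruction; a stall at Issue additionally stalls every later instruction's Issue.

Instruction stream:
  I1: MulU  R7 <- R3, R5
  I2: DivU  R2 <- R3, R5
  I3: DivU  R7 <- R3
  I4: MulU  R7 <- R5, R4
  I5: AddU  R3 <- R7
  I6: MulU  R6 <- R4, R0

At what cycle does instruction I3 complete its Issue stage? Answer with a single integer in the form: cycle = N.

c1: I1 issues→MulU
c2: I1 reads, I2 issues→DivU
c3: I2 reads
c5: I1 exec-done
c6: I1 writes R7
c10: I2 exec-done
c11: I2 writes R2
c12: I3 issues→DivU
c13: I3 reads
c20: I3 exec-done
c21: I3 writes R7
c22: I4 issues→MulU
c23: I4 reads, I5 issues→AddU
c26: I4 exec-done
c27: I4 writes R7
c28: I5 reads, I6 issues→MulU
c29: I6 reads
c30: I5 exec-done
c31: I5 writes R3
c32: I6 exec-done
c33: I6 writes R6

cycle = 12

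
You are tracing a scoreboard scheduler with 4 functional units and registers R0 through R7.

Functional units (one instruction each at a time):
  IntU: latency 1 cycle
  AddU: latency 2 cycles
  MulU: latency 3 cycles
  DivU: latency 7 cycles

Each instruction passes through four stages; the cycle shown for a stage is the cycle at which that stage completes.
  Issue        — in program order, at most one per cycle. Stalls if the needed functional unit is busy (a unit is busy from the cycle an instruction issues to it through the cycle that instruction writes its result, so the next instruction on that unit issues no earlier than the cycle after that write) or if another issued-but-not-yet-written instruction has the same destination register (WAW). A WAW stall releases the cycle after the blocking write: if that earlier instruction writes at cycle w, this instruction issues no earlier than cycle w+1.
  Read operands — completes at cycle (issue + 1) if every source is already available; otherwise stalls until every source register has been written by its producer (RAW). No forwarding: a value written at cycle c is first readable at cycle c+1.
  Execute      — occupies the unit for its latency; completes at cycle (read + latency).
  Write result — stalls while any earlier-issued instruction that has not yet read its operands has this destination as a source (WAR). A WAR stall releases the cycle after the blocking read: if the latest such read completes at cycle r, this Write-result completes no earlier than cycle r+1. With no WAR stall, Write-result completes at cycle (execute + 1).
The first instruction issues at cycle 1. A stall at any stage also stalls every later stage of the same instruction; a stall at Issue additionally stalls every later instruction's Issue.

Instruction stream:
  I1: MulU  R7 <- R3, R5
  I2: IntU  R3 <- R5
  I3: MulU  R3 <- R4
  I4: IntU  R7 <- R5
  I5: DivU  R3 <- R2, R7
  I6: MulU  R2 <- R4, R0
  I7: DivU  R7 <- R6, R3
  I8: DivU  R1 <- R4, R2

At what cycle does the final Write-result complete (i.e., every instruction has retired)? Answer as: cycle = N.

cycle = 42

t=1  I1→MulU
t=2  I1 RO; I2→IntU
t=3  I2 RO
t=4  I2 EX
t=5  I1 EX; I2 WR R3
t=6  I1 WR R7
t=7  I3→MulU
t=8  I3 RO; I4→IntU
t=9  I4 RO
t=10  I4 EX
t=11  I3 EX; I4 WR R7
t=12  I3 WR R3
t=13  I5→DivU
t=14  I5 RO; I6→MulU
t=15  I6 RO
t=18  I6 EX
t=19  I6 WR R2
t=21  I5 EX
t=22  I5 WR R3
t=23  I7→DivU
t=24  I7 RO
t=31  I7 EX
t=32  I7 WR R7
t=33  I8→DivU
t=34  I8 RO
t=41  I8 EX
t=42  I8 WR R1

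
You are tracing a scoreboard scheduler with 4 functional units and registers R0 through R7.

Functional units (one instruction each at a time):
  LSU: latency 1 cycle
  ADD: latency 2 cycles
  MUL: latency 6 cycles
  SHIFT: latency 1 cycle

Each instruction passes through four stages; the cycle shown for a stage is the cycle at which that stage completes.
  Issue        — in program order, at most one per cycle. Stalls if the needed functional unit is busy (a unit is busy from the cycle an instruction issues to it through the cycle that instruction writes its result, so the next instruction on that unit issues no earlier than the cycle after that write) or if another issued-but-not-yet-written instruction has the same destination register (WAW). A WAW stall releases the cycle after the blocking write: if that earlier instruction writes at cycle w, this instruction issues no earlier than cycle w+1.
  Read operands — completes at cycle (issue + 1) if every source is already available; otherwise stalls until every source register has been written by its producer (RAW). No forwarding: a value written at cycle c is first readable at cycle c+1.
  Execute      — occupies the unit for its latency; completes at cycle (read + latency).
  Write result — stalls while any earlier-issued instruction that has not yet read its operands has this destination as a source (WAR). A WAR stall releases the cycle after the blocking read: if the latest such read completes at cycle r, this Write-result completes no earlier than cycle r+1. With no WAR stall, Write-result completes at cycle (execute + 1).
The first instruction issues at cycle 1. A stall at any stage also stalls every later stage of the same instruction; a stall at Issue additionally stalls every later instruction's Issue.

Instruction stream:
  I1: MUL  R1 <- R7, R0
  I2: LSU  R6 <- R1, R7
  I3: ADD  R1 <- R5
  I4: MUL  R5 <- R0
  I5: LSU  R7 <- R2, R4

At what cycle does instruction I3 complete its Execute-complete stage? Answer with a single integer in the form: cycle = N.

cycle = 13

  I1 | 1 | 2 | 8 | 9
  I2 | 2 | 10 | 11 | 12   RAW R1: wait I1 write@9
  I3 | 10 | 11 | 13 | 14   WAW R1: wait I1 write@9
  I4 | 11 | 12 | 18 | 19
  I5 | 13 | 14 | 15 | 16   struct: LSU busy until I2 writes@12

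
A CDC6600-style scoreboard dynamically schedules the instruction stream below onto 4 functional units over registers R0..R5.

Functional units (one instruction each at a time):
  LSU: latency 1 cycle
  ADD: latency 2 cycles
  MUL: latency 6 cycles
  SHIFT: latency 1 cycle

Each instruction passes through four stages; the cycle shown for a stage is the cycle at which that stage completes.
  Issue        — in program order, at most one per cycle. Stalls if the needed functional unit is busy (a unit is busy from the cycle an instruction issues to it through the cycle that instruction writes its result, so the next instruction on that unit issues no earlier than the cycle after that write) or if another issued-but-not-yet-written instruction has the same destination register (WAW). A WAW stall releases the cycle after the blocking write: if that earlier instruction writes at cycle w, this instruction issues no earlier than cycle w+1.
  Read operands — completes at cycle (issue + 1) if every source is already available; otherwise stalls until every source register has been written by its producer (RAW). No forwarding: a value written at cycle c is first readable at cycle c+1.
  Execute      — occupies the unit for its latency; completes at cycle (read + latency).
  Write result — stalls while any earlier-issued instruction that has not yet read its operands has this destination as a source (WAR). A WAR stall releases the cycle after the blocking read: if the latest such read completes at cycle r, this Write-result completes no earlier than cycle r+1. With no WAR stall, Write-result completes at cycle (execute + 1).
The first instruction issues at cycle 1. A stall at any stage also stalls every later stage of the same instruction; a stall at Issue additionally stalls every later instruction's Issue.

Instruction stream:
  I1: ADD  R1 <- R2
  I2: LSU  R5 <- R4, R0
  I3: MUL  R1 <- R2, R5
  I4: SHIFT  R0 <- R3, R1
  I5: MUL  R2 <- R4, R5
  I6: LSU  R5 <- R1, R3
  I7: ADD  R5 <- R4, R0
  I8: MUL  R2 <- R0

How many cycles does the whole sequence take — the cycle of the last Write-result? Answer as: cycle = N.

cycle = 32

I1  is:1  ro:2  ex:4  wr:5
I2  is:2  ro:3  ex:4  wr:5
I3  is:6  ro:7  ex:13  wr:14  — WAW R1: wait I1 write@5
I4  is:7  ro:15  ex:16  wr:17  — RAW R1: wait I3 write@14
I5  is:15  ro:16  ex:22  wr:23  — struct: MUL busy until I3 writes@14
I6  is:16  ro:17  ex:18  wr:19
I7  is:20  ro:21  ex:23  wr:24  — WAW R5: wait I6 write@19
I8  is:24  ro:25  ex:31  wr:32  — struct: MUL busy until I5 writes@23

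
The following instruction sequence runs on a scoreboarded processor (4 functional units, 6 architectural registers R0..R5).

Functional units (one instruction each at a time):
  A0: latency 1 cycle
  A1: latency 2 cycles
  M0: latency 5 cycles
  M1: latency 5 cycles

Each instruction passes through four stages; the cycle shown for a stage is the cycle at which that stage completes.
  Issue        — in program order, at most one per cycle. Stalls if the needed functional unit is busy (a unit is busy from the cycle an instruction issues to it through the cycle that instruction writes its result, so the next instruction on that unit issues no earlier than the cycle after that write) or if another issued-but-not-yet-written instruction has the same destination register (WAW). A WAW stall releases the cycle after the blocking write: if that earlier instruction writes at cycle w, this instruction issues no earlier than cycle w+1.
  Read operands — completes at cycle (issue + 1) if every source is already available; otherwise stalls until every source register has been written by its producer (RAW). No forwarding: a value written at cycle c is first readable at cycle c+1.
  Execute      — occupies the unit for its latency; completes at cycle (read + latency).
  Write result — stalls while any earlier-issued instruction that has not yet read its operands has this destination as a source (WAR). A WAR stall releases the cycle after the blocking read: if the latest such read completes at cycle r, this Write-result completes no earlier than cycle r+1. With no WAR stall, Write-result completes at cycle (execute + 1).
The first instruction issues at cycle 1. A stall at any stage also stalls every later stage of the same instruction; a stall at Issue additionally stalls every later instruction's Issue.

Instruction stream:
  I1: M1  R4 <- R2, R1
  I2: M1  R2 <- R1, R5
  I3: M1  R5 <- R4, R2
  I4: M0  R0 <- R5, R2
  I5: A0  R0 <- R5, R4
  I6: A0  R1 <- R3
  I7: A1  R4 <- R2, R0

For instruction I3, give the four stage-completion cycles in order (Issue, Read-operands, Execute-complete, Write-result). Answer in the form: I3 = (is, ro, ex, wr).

I1: IS=1 RO=2 EX=7 WR=8
I2: IS=9 RO=10 EX=15 WR=16  [struct: M1 busy until I1 writes@8]
I3: IS=17 RO=18 EX=23 WR=24  [struct: M1 busy until I2 writes@16]
I4: IS=18 RO=25 EX=30 WR=31  [RAW R5: wait I3 write@24]
I5: IS=32 RO=33 EX=34 WR=35  [WAW R0: wait I4 write@31]
I6: IS=36 RO=37 EX=38 WR=39  [struct: A0 busy until I5 writes@35]
I7: IS=37 RO=38 EX=40 WR=41

I3 = (17, 18, 23, 24)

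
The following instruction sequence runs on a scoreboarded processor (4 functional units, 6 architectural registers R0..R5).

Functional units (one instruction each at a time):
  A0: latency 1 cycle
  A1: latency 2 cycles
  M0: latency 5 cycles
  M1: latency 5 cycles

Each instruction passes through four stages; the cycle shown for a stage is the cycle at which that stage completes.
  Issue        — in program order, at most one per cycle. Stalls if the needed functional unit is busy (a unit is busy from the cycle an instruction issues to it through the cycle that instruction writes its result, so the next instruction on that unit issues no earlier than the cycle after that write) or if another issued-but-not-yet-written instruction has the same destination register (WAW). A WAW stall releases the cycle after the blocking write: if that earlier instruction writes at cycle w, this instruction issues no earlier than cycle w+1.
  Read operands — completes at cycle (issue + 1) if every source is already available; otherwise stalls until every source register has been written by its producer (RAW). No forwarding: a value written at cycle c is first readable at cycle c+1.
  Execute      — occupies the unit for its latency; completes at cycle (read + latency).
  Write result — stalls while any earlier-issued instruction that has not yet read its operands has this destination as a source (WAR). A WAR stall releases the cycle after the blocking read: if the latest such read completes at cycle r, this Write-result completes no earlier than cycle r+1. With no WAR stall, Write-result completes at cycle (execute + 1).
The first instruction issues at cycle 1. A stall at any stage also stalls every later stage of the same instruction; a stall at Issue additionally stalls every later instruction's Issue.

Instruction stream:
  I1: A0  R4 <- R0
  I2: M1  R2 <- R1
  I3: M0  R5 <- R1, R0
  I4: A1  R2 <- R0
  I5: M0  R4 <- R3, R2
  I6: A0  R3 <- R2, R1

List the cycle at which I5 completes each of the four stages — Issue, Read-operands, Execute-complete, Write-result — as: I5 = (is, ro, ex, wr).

I5 = (11, 15, 20, 21)

[1] issue I1 (A0)
[2] I1 read-ops | issue I2 (M1)
[3] I1 finished on A0 | I2 read-ops | issue I3 (M0)
[4] I1→R4 | I3 read-ops
[8] I2 finished on M1
[9] I2→R2 | I3 finished on M0
[10] I3→R5 | issue I4 (A1)
[11] I4 read-ops | issue I5 (M0)
[12] issue I6 (A0)
[13] I4 finished on A1
[14] I4→R2
[15] I5 read-ops | I6 read-ops
[16] I6 finished on A0
[17] I6→R3
[20] I5 finished on M0
[21] I5→R4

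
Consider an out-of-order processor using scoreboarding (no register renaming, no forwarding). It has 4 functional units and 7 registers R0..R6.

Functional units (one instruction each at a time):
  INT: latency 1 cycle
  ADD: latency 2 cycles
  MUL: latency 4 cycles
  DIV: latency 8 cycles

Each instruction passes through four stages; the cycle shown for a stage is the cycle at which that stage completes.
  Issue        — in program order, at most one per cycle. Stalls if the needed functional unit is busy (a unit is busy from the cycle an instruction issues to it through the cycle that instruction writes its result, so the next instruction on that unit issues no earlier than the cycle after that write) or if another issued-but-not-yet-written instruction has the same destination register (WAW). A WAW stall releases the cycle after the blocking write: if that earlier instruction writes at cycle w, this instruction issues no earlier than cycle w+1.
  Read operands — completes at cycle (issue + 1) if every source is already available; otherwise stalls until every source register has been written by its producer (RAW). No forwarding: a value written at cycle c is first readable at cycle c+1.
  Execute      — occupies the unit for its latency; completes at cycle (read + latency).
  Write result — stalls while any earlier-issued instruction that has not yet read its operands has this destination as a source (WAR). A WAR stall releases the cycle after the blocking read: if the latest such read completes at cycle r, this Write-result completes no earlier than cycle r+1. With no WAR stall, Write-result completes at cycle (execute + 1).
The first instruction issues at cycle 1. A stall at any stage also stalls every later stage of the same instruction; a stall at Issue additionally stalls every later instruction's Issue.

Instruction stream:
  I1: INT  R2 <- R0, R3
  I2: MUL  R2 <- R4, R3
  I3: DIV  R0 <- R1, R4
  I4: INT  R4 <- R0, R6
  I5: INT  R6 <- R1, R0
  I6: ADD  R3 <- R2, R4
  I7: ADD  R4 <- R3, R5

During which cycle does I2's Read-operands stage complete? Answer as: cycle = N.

cycle = 6

[I1] 1/2/3/4
[I2] 5/6/10/11  (WAW R2: wait I1 write@4)
[I3] 6/7/15/16
[I4] 7/17/18/19  (RAW R0: wait I3 write@16)
[I5] 20/21/22/23  (struct: INT busy until I4 writes@19)
[I6] 21/22/24/25
[I7] 26/27/29/30  (struct: ADD busy until I6 writes@25)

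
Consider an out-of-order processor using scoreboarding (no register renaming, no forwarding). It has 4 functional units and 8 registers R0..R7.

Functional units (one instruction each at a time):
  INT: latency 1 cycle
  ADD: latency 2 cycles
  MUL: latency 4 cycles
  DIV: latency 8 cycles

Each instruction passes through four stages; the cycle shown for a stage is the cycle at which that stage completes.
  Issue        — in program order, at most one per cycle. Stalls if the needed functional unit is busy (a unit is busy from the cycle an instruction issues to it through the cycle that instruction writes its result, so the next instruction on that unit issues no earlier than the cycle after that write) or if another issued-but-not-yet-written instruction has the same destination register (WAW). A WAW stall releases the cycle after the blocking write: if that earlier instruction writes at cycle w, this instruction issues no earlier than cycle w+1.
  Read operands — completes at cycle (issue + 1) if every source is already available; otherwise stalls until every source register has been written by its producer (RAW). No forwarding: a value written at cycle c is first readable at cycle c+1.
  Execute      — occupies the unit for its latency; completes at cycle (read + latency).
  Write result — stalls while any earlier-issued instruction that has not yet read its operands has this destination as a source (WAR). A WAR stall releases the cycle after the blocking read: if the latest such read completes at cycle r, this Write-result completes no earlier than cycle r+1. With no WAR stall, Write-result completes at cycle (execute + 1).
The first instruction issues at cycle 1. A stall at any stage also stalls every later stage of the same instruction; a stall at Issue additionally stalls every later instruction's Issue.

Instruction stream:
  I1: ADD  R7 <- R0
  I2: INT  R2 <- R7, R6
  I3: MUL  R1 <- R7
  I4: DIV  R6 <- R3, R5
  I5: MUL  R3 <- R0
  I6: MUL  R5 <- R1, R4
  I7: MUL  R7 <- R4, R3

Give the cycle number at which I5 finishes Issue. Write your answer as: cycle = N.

cycle = 12

I1 -> (1, 2, 4, 5)
I2 -> (2, 6, 7, 8)  // RAW R7: wait I1 write@5
I3 -> (3, 6, 10, 11)  // RAW R7: wait I1 write@5
I4 -> (4, 5, 13, 14)
I5 -> (12, 13, 17, 18)  // struct: MUL busy until I3 writes@11
I6 -> (19, 20, 24, 25)  // struct: MUL busy until I5 writes@18
I7 -> (26, 27, 31, 32)  // struct: MUL busy until I6 writes@25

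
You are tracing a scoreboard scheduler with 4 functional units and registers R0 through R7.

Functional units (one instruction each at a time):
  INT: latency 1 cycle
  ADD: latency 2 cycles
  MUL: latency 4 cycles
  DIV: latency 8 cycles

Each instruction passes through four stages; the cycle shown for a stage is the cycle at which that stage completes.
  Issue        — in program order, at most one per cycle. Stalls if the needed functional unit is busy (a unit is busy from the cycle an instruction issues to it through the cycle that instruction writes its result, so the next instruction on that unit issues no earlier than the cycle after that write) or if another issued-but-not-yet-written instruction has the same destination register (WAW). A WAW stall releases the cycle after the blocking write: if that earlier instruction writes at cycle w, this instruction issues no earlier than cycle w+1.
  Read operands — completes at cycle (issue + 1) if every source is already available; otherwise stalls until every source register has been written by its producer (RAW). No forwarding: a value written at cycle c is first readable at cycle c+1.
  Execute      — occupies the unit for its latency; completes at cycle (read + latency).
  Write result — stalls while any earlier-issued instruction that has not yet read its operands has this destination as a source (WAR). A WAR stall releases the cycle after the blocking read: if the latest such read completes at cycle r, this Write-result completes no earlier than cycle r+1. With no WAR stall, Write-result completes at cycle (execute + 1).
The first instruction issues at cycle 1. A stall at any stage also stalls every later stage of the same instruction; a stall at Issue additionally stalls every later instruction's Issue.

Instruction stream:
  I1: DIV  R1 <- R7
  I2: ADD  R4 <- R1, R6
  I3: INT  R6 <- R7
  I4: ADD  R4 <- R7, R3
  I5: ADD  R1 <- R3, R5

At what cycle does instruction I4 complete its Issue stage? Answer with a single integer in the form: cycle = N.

cycle 1: I1→DIV
cycle 2: I1 RO | I2→ADD
cycle 3: I3→INT
cycle 4: I3 RO
cycle 5: I3 EX
cycle 10: I1 EX
cycle 11: I1 WR R1
cycle 12: I2 RO
cycle 13: I3 WR R6
cycle 14: I2 EX
cycle 15: I2 WR R4
cycle 16: I4→ADD
cycle 17: I4 RO
cycle 19: I4 EX
cycle 20: I4 WR R4
cycle 21: I5→ADD
cycle 22: I5 RO
cycle 24: I5 EX
cycle 25: I5 WR R1

cycle = 16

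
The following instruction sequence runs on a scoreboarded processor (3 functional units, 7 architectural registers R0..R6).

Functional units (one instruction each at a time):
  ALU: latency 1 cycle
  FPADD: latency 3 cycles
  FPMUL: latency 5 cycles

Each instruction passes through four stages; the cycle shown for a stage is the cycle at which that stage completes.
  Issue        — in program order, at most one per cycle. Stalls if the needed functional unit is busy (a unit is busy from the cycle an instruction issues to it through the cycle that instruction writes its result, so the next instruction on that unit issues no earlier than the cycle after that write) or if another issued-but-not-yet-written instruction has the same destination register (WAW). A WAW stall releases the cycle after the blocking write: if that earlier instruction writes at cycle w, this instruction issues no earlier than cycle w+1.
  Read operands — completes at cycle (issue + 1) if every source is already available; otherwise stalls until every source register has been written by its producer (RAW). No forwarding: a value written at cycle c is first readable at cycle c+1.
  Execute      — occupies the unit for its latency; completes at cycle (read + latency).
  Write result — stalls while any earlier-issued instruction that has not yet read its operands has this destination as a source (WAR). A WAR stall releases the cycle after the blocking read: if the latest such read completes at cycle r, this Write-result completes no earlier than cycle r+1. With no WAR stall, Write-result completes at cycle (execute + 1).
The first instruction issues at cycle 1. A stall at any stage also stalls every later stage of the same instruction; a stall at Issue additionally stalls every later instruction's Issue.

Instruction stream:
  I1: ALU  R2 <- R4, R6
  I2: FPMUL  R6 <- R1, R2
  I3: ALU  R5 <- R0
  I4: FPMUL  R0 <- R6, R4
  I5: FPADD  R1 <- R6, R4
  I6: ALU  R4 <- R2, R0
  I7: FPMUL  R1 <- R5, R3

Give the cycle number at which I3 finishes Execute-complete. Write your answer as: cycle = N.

cycle 1: I1 issues→ALU
cycle 2: I1 reads; I2 issues→FPMUL
cycle 3: I1 exec-done
cycle 4: I1 writes R2
cycle 5: I2 reads; I3 issues→ALU
cycle 6: I3 reads
cycle 7: I3 exec-done
cycle 8: I3 writes R5
cycle 10: I2 exec-done
cycle 11: I2 writes R6
cycle 12: I4 issues→FPMUL
cycle 13: I4 reads; I5 issues→FPADD
cycle 14: I5 reads; I6 issues→ALU
cycle 17: I5 exec-done
cycle 18: I4 exec-done; I5 writes R1
cycle 19: I4 writes R0
cycle 20: I6 reads; I7 issues→FPMUL
cycle 21: I6 exec-done; I7 reads
cycle 22: I6 writes R4
cycle 26: I7 exec-done
cycle 27: I7 writes R1

cycle = 7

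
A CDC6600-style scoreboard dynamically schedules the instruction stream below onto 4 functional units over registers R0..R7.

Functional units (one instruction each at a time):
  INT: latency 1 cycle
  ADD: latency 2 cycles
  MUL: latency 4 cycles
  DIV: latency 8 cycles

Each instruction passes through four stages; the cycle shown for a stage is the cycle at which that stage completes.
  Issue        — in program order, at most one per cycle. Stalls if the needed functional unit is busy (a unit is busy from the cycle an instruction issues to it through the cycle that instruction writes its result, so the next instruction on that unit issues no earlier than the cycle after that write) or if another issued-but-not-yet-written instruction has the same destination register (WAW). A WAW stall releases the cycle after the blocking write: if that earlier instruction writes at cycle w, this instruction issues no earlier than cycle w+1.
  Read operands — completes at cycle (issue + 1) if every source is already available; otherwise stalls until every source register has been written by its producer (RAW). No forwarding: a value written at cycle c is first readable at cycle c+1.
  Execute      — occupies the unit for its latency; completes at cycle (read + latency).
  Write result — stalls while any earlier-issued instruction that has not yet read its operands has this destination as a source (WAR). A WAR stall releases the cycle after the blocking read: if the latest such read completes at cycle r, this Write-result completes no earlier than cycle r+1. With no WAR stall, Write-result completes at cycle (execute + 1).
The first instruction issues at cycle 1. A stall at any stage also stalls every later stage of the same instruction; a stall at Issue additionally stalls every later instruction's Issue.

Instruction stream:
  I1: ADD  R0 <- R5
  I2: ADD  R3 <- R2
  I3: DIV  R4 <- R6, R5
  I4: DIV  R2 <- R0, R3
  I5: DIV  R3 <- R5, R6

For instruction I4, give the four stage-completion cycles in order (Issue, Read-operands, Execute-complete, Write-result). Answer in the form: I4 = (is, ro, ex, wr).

I4 = (18, 19, 27, 28)

cycle 1: I1→ADD
cycle 2: I1 RO
cycle 4: I1 EX
cycle 5: I1 WR R0
cycle 6: I2→ADD
cycle 7: I2 RO, I3→DIV
cycle 8: I3 RO
cycle 9: I2 EX
cycle 10: I2 WR R3
cycle 16: I3 EX
cycle 17: I3 WR R4
cycle 18: I4→DIV
cycle 19: I4 RO
cycle 27: I4 EX
cycle 28: I4 WR R2
cycle 29: I5→DIV
cycle 30: I5 RO
cycle 38: I5 EX
cycle 39: I5 WR R3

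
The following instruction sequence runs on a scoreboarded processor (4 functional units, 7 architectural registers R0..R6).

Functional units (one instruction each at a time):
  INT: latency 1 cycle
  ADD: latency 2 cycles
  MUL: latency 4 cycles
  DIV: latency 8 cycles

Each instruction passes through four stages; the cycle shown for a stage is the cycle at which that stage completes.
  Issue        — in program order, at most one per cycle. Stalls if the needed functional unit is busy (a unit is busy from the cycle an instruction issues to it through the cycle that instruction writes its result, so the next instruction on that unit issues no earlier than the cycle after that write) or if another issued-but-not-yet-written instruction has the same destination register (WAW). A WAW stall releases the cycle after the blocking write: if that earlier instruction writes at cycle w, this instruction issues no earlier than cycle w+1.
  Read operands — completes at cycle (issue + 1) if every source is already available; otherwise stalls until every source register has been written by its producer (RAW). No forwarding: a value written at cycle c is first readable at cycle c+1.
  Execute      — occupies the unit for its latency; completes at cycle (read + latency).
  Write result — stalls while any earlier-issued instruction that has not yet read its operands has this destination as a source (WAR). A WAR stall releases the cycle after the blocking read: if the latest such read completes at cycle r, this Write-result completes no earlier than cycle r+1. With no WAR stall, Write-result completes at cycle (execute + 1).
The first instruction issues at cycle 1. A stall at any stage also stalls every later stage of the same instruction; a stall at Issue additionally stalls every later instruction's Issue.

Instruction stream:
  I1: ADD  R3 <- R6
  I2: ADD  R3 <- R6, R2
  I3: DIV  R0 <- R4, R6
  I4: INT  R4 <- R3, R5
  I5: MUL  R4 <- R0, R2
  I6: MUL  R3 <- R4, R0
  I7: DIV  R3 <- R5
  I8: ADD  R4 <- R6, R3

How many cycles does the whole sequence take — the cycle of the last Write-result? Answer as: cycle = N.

cycle = 45

[1] issue I1 (ADD)
[2] I1 read-ops
[4] I1 finished on ADD
[5] I1→R3
[6] issue I2 (ADD)
[7] I2 read-ops, issue I3 (DIV)
[8] I3 read-ops, issue I4 (INT)
[9] I2 finished on ADD
[10] I2→R3
[11] I4 read-ops
[12] I4 finished on INT
[13] I4→R4
[14] issue I5 (MUL)
[16] I3 finished on DIV
[17] I3→R0
[18] I5 read-ops
[22] I5 finished on MUL
[23] I5→R4
[24] issue I6 (MUL)
[25] I6 read-ops
[29] I6 finished on MUL
[30] I6→R3
[31] issue I7 (DIV)
[32] I7 read-ops, issue I8 (ADD)
[40] I7 finished on DIV
[41] I7→R3
[42] I8 read-ops
[44] I8 finished on ADD
[45] I8→R4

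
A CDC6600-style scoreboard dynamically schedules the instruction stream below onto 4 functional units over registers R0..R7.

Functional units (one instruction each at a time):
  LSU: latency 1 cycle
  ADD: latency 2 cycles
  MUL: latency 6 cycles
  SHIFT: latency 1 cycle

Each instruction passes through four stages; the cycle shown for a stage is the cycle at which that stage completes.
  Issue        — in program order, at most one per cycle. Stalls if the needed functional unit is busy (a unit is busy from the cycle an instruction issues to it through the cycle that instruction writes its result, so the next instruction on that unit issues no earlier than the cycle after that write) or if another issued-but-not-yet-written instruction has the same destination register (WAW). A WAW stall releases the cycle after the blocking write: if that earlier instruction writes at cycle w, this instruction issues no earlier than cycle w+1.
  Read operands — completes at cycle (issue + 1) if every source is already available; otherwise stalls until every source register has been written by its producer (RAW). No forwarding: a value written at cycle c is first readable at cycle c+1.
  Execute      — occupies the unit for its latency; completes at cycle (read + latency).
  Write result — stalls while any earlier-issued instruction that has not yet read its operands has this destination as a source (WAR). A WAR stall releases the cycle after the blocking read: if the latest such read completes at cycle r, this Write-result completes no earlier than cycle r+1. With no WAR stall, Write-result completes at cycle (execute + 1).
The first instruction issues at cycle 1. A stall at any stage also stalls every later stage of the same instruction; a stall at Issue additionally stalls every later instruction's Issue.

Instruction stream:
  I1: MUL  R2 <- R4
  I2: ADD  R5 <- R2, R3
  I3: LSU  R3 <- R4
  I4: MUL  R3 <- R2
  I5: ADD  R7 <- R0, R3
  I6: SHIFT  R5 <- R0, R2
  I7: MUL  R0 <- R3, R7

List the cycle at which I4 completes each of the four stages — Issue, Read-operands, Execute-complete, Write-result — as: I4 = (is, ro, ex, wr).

I4 = (12, 13, 19, 20)

I1: IS=1 RO=2 EX=8 WR=9
I2: IS=2 RO=10 EX=12 WR=13  [RAW R2: wait I1 write@9]
I3: IS=3 RO=4 EX=5 WR=11  [WAR R3: wait I2 read@10]
I4: IS=12 RO=13 EX=19 WR=20  [WAW R3: wait I3 write@11]
I5: IS=14 RO=21 EX=23 WR=24  [struct: ADD busy until I2 writes@13; RAW R3: wait I4 write@20]
I6: IS=15 RO=16 EX=17 WR=18
I7: IS=21 RO=25 EX=31 WR=32  [struct: MUL busy until I4 writes@20; RAW R7: wait I5 write@24]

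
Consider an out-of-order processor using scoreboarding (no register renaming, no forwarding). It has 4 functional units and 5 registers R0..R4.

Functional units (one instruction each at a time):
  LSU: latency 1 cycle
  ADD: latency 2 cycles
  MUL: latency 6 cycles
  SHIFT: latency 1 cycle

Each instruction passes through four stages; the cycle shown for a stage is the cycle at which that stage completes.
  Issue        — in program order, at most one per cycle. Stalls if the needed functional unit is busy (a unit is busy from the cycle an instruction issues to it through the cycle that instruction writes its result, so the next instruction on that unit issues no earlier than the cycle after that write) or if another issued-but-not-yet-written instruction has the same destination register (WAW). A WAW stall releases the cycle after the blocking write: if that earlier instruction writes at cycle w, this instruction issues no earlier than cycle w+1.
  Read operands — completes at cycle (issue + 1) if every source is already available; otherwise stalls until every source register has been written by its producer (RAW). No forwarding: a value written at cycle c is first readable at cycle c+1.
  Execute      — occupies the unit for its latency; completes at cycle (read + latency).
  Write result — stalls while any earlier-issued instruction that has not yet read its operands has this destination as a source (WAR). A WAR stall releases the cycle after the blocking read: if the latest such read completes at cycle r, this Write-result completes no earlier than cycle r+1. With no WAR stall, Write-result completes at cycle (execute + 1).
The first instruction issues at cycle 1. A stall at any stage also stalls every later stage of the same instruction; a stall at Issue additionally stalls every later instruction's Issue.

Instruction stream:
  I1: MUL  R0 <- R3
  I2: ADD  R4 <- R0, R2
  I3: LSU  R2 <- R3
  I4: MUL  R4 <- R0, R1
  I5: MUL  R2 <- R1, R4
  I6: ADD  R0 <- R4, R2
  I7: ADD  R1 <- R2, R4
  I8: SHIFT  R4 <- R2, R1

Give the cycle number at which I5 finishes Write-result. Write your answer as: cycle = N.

I1 -> (1, 2, 8, 9)
I2 -> (2, 10, 12, 13)  // RAW R0: wait I1 write@9
I3 -> (3, 4, 5, 11)  // WAR R2: wait I2 read@10
I4 -> (14, 15, 21, 22)  // WAW R4: wait I2 write@13
I5 -> (23, 24, 30, 31)  // struct: MUL busy until I4 writes@22
I6 -> (24, 32, 34, 35)  // RAW R2: wait I5 write@31
I7 -> (36, 37, 39, 40)  // struct: ADD busy until I6 writes@35
I8 -> (37, 41, 42, 43)  // RAW R1: wait I7 write@40

cycle = 31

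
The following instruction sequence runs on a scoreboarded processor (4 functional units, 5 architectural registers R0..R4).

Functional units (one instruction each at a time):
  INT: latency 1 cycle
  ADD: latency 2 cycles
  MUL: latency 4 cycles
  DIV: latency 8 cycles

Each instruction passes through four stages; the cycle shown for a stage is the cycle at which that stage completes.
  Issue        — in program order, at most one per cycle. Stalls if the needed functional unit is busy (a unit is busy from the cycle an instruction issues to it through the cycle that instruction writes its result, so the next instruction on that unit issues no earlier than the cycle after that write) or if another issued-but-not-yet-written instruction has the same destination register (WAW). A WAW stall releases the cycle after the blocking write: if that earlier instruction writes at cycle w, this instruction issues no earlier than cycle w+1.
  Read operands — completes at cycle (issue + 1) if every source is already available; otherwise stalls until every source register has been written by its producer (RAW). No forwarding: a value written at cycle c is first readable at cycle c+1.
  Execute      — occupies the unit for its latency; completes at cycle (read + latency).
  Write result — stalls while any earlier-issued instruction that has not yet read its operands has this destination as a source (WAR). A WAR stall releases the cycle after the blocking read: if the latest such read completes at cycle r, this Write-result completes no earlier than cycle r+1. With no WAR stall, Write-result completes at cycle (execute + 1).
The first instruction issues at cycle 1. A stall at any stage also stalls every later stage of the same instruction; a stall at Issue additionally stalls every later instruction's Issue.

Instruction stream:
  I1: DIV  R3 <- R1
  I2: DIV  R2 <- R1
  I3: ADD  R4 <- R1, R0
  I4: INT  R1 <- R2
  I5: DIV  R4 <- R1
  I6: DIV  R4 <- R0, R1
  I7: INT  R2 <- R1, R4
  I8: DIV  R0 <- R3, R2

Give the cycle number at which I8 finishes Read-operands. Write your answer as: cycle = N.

cycle = 50

t=1  I1 dispatched to DIV
t=2  I1 operands ready
t=10  I1 complete
t=11  R3←I1
t=12  I2 dispatched to DIV
t=13  I2 operands ready | I3 dispatched to ADD
t=14  I3 operands ready | I4 dispatched to INT
t=16  I3 complete
t=17  R4←I3
t=21  I2 complete
t=22  R2←I2
t=23  I4 operands ready | I5 dispatched to DIV
t=24  I4 complete
t=25  R1←I4
t=26  I5 operands ready
t=34  I5 complete
t=35  R4←I5
t=36  I6 dispatched to DIV
t=37  I6 operands ready | I7 dispatched to INT
t=45  I6 complete
t=46  R4←I6
t=47  I7 operands ready | I8 dispatched to DIV
t=48  I7 complete
t=49  R2←I7
t=50  I8 operands ready
t=58  I8 complete
t=59  R0←I8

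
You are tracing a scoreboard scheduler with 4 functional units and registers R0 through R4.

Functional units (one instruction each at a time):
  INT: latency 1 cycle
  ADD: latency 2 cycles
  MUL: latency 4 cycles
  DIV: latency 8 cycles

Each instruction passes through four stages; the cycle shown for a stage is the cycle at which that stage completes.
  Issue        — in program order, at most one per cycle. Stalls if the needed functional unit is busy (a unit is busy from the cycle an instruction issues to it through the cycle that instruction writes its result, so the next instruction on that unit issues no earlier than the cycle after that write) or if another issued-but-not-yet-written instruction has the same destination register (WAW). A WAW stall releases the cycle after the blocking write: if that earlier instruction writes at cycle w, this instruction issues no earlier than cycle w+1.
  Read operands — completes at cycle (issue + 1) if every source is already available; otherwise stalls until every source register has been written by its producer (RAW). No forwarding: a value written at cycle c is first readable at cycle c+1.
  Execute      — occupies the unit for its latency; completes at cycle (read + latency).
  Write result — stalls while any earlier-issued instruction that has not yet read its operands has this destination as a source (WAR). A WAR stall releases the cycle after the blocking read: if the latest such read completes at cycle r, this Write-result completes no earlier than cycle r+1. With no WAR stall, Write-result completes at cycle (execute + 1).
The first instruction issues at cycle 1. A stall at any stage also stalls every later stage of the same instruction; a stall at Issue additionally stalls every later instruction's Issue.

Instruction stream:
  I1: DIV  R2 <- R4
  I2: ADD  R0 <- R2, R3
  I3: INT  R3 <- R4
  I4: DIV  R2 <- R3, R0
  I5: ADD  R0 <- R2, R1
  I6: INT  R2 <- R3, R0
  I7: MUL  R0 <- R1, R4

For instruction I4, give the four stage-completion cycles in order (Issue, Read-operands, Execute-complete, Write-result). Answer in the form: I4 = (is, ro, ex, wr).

I1  is:1  ro:2  ex:10  wr:11
I2  is:2  ro:12  ex:14  wr:15  — RAW R2: wait I1 write@11
I3  is:3  ro:4  ex:5  wr:13  — WAR R3: wait I2 read@12
I4  is:12  ro:16  ex:24  wr:25  — struct: DIV busy until I1 writes@11, RAW R0: wait I2 write@15
I5  is:16  ro:26  ex:28  wr:29  — struct: ADD busy until I2 writes@15, RAW R2: wait I4 write@25
I6  is:26  ro:30  ex:31  wr:32  — WAW R2: wait I4 write@25, RAW R0: wait I5 write@29
I7  is:30  ro:31  ex:35  wr:36  — WAW R0: wait I5 write@29

I4 = (12, 16, 24, 25)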